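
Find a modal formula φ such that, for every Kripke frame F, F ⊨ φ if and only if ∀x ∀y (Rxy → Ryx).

A defining formula is r → □◇r (the B axiom).
Suppose r→□◇r is valid. Take Rxy and set V(r)={x}. Then r at x, so □◇r at x, so ◇r at y, so some z with Ryz has r; z=x, i.e. Ryx.

r → □◇r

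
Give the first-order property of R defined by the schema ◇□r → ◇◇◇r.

This is a Sahlqvist (Geach-type) schema ◇^1□^1r → □^0◇^3r.
Minimal-valuation argument: fix x; take any y with xR^1y and any z with xR^0z. Set V(r) to the set of worlds R-reachable from y in exactly 1 step. Then □^1r holds at y, so the antecedent holds at x; validity forces ◇^3r at z, giving a w with zR^3w and yR^1w.
First-order correspondent: ∀x ∀y (xRy → ∃w (yRw ∧ xR³w)).

∀x ∀y (xRy → ∃w (yRw ∧ xR³w))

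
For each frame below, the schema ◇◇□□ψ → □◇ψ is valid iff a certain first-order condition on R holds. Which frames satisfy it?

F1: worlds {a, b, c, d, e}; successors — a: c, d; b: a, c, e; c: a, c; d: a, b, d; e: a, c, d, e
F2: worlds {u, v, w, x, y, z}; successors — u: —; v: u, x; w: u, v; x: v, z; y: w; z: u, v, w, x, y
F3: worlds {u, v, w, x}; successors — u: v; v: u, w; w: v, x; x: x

This is the axiom for a generalized confluence (Geach) condition; its first-order frame correspondent is ∀x ∀y ∀z ((xR²y ∧ xRz) → ∃w (yR²w ∧ zRw)).
F1: satisfies the condition.
F2: fails — vR²v, vRu but no t with vR²t and uRt.
F3: fails — vR²x, vRu but no t with xR²t and uRt.

F1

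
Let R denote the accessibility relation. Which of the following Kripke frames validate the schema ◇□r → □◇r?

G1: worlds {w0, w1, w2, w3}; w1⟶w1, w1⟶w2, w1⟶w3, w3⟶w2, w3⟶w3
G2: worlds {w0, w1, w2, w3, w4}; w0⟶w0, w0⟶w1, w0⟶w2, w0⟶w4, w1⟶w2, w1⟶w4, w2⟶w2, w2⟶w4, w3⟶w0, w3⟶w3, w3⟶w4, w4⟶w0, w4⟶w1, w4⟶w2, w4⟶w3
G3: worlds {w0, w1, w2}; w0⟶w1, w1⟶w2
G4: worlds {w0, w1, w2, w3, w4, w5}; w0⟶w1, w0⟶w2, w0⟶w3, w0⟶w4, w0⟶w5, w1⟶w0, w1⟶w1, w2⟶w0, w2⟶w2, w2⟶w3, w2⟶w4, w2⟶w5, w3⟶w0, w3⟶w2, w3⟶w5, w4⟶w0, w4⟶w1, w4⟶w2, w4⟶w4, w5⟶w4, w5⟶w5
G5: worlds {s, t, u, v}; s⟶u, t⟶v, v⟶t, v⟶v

This is the axiom for convergence; its first-order frame correspondent is ∀x ∀y ∀z (Rxy ∧ Rxz → ∃w (Ryw ∧ Rzw)).
G1: fails — Rw1w2 and Rw1w2 but w2 and w2 have no common successor.
G2: satisfies the condition.
G3: fails — Rw1w2 and Rw1w2 but w2 and w2 have no common successor.
G4: fails — Rw0w1 and Rw0w5 but w1 and w5 have no common successor.
G5: fails — Rsu and Rsu but u and u have no common successor.
Valid on: G2.

G2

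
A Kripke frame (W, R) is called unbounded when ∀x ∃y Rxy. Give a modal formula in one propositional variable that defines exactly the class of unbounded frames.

□q → ◇q

A defining formula is □q → ◇q (the D axiom).
Suppose □q→◇q is valid. At any x set V(q)=W. Then □q at x, so ◇q at x, so x has a successor.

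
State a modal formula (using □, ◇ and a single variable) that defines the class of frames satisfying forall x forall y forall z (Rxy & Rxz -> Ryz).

The condition is the Euclidean property. The 5 schema ◇r → □◇r defines it.
Suppose ◇r→□◇r is valid. Take Rxy, Rxz and set V(r)={y}. Then ◇r at x, so □◇r at x, so ◇r at z, so some w with Rzw has r; w=y, i.e. Rzy. By symmetry of the argument, Ryz.

◇r → □◇r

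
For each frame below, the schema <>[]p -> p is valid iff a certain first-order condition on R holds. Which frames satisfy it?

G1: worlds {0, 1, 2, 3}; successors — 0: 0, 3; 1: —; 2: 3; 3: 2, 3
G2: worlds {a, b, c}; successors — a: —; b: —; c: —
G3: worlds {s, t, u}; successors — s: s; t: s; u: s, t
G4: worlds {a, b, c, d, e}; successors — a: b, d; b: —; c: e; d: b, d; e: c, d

G2

Frame correspondent (Sahlqvist): forall x forall y (Rxy -> Ryx) — i.e. symmetry.
G1: fails — R03 but not R30.
G2: holds.
G3: fails — Rus but not Rsu.
G4: fails — Rab but not Rba.
Valid on: G2.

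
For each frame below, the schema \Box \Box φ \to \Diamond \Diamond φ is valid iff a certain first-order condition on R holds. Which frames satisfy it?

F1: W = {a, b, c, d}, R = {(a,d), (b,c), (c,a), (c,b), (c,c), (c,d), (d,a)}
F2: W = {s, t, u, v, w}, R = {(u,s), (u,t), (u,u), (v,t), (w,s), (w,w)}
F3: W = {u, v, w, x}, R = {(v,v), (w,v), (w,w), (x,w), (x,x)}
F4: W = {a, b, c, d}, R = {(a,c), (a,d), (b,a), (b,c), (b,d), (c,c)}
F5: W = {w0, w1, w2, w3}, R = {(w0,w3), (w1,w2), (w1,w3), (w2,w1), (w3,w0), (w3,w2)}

F1, F5

Frame correspondent (Sahlqvist): \forall x \exists w (x R^2 w \wedge x R^2 w) — i.e. a generalized confluence (Geach) condition.
F1: satisfies the condition.
F2: fails — at s but no w* with sR²w* and sR²w*.
F3: fails — at u but no t with uR²t and uR²t.
F4: fails — at d but no w with dR²w and dR²w.
F5: satisfies the condition.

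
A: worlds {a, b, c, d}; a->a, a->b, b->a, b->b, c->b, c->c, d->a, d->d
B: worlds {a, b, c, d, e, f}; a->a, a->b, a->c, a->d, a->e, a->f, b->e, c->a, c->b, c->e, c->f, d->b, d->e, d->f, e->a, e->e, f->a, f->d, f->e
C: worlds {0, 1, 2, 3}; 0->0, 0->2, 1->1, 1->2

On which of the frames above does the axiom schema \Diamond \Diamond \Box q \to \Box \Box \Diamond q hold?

Frame correspondent (Sahlqvist): \forall x \forall y \forall z ((x R^2 y \wedge x R^2 z) \to \exists w (yRw \wedge zRw)) — i.e. a generalized confluence (Geach) condition.
A: satisfies the condition.
B: satisfies the condition.
C: fails — 0R²0, 0R²2 but no w with 0Rw and 2Rw.

A, B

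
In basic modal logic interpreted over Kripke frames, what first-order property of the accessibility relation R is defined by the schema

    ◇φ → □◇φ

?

Suppose ◇φ→□◇φ is valid. Take Rxy, Rxz and set V(φ)={y}. Then ◇φ at x, so □◇φ at x, so ◇φ at z, so some w with Rzw has φ; w=y, i.e. Rzy. By symmetry of the argument, Ryz.
Conversely, on a frame with the Euclidean property the schema holds at every world under every valuation.
So the correspondent is the Euclidean property.

the Euclidean property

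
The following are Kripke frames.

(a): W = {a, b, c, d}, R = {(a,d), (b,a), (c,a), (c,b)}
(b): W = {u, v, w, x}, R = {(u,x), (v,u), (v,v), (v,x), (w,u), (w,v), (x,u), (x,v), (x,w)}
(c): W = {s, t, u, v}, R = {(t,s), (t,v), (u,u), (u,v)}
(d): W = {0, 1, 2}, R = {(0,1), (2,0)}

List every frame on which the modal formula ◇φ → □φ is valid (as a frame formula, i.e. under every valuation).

Frame correspondent (Sahlqvist): ∀x ∀y ∀z (Rxy ∧ Rxz → y = z) — i.e. partial functionality.
(a): fails — c sees both a and b.
(b): fails — v sees both u and v.
(c): fails — t sees both s and v.
(d): condition met.

(d)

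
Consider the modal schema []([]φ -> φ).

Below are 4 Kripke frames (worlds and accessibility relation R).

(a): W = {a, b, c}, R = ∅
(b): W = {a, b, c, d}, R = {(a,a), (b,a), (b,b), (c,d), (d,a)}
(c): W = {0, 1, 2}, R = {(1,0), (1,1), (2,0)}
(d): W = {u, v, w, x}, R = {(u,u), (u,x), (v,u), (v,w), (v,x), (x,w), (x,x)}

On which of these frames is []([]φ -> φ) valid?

This is the axiom for shift-reflexivity; its first-order frame correspondent is forall x forall y (Rxy -> Ryy).
(a): satisfies the condition.
(b): fails — Rcd but not Rdd.
(c): fails — R10 but not R00.
(d): fails — Rxw but not Rww.
Valid on: (a).

(a)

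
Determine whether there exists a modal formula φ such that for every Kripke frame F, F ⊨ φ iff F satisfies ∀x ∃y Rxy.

This is a Sahlqvist condition; the D axiom □r → ◇r defines it.
Suppose □r→◇r is valid. At any x set V(r)=W. Then □r at x, so ◇r at x, so x has a successor.

Definable; □r → ◇r defines it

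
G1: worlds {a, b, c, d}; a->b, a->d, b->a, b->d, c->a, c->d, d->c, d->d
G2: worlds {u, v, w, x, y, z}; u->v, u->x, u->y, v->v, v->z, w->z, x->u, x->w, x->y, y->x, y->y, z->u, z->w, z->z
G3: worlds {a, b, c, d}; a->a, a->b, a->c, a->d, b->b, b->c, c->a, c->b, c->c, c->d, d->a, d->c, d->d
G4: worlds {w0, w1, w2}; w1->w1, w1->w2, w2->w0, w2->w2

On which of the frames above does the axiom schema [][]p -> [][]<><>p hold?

G1, G2, G3

This is the axiom for a generalized confluence (Geach) condition; its first-order frame correspondent is forall x forall z (x R^2 z -> exists w (x R^2 w & z R^2 w)).
G1: ✓.
G2: ✓.
G3: ✓.
G4: fails — w1R²w0 but no w with w1R²w and w0R²w.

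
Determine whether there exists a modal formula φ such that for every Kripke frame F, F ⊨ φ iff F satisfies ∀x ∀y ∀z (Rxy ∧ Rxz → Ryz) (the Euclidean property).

Yes — defined by ◇p → □◇p

Yes: it is the Euclidean property, defined by the 5 schema ◇p → □◇p.
Suppose ◇p→□◇p is valid. Take Rxy, Rxz and set V(p)={y}. Then ◇p at x, so □◇p at x, so ◇p at z, so some w with Rzw has p; w=y, i.e. Rzy. By symmetry of the argument, Ryz.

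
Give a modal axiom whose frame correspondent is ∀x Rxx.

The condition is reflexivity. The T schema □p → p defines it.
Suppose □p→p is valid. At any x set V(p)={w : Rxw}. Then □p holds at x, so p holds at x, i.e. Rxx.

□p → p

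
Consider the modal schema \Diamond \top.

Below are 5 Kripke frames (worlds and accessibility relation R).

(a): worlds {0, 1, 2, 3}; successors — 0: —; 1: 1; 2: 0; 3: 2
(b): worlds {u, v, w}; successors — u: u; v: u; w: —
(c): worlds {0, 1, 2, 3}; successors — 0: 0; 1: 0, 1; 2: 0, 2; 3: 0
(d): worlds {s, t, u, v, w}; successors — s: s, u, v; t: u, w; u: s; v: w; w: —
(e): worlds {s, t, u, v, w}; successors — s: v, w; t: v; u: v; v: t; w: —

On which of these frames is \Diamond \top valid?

Frame correspondent (Sahlqvist): \forall x \exists y Rxy — i.e. seriality.
(a): fails — world 0 has no successor.
(b): fails — world w has no successor.
(c): ✓.
(d): fails — world w has no successor.
(e): fails — world w has no successor.
Valid on: (c).

(c)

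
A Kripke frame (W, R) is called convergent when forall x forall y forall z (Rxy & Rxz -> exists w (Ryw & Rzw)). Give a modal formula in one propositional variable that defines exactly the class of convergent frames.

The condition is convergence. The .2 schema ◇□q → □◇q defines it.
Suppose ◇□q→□◇q is valid. Take Rxy, Rxz and set V(q)={w : Ryw}. Then □q at y so ◇□q at x, so □◇q at x, so ◇q at z, giving w with Rzw and Ryw.

◇□q → □◇q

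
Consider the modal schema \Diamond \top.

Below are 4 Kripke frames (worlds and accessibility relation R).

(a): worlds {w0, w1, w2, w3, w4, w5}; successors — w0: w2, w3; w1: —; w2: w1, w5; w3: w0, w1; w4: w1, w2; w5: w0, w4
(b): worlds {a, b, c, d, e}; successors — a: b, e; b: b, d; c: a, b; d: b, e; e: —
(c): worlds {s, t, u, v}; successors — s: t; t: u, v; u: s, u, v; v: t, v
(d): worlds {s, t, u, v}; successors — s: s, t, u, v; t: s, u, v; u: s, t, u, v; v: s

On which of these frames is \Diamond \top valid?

Frame correspondent (Sahlqvist): \forall x \exists y Rxy — i.e. seriality.
(a): fails — world w1 has no successor.
(b): fails — world e has no successor.
(c): condition met.
(d): condition met.
Valid on: (c), (d).

(c), (d)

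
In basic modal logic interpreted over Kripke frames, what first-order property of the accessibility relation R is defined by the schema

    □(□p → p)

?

shift-reflexivity

Suppose □(□p→p) is valid. Take Rxy and set V(p)={w : Ryw}. Then at y, □p holds; since □(□p→p) at x, □p→p at y, so p at y, i.e. Ryy.
The converse is a direct semantic check.
So the correspondent is shift-reflexivity.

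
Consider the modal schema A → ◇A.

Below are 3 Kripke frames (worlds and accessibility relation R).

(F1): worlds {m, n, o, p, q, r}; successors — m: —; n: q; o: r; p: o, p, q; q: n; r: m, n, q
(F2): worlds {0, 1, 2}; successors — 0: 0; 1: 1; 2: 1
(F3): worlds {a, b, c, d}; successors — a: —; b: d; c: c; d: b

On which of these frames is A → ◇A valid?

This is the axiom for reflexivity; its first-order frame correspondent is ∀x Rxx.
(F1): fails — world m does not see itself.
(F2): fails — world 2 does not see itself.
(F3): fails — world a does not see itself.

none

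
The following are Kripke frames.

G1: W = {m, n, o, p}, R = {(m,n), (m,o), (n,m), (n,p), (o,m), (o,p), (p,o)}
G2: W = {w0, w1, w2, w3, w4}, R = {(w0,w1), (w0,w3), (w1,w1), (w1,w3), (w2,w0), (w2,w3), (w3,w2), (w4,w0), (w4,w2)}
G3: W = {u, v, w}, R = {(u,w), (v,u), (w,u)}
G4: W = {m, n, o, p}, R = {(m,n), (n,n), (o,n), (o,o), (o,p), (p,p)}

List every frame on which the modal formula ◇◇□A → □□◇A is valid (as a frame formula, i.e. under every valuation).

The schema corresponds to a generalized confluence (Geach) condition: ∀x ∀y ∀z ((xR²y ∧ xR²z) → ∃w (yRw ∧ zRw)).
G1: condition met.
G2: fails — w0R²w1, w0R²w3 but no w with w1Rw and w3Rw.
G3: condition met.
G4: fails — oR²n, oR²p but no w with nRw and pRw.
Valid on: G1, G3.

G1, G3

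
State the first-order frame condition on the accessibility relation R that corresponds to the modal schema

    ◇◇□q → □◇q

∀x ∀y ∀z ((xR²y ∧ xRz) → ∃w (yRw ∧ zRw))

This is a Sahlqvist (Geach-type) schema ◇^2□^1q → □^1◇^1q.
First-order correspondent: ∀x ∀y ∀z ((xR²y ∧ xRz) → ∃w (yRw ∧ zRw)).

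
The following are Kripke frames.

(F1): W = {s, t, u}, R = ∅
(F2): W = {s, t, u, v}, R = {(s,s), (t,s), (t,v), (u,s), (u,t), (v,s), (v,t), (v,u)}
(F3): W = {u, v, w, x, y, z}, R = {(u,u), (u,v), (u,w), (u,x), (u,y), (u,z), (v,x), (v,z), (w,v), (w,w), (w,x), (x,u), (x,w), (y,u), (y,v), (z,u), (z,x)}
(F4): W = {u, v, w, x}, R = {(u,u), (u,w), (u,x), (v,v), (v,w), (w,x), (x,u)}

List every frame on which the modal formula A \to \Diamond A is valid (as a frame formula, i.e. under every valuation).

The schema corresponds to reflexivity: \forall x Rxx.
(F1): fails — world s does not see itself.
(F2): fails — world t does not see itself.
(F3): fails — world v does not see itself.
(F4): fails — world w does not see itself.
Valid on no frame.

none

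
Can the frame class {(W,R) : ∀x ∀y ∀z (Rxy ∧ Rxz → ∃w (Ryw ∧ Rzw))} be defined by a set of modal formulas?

Yes, by ◇□p → □◇p

This is a Sahlqvist condition; the .2 axiom ◇□p → □◇p defines it.
Suppose ◇□p→□◇p is valid. Take Rxy, Rxz and set V(p)={w : Ryw}. Then □p at y so ◇□p at x, so □◇p at x, so ◇p at z, giving w with Rzw and Ryw.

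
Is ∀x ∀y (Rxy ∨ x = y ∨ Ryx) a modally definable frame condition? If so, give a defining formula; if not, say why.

No — not modally definable

If a class were modally definable it would be closed under disjoint unions (Goldblatt–Thomason).
Take 3 disjoint single-world reflexive frames: each is trivially connected, but their disjoint union has 3 worlds with no edge between distinct components, so it is not connected.
So the class is not modally definable.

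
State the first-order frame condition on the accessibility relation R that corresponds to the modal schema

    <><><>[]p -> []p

This is a Sahlqvist (Geach-type) schema ◇^3□^1p → □^1◇^0p.
Minimal-valuation argument: fix x; take any y with xR^3y and any z with xR^1z. Set V(p) to the set of worlds R-reachable from y in exactly 1 step. Then □^1p holds at y, so the antecedent holds at x; validity forces ◇^0p at z, giving a w with zR^0w and yR^1w.
First-order correspondent: forall x forall y forall z ((x R^3 y & xRz) -> exists w (yRw & z = w)).

forall x forall y forall z ((x R^3 y & xRz) -> exists w (yRw & z = w))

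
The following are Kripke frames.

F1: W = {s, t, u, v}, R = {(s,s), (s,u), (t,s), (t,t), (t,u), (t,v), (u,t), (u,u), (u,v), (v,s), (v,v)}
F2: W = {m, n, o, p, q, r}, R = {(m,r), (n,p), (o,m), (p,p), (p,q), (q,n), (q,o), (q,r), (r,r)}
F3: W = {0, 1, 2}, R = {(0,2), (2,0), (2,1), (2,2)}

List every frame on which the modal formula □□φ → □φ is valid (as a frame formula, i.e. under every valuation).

F1, F3

This is the axiom for density; its first-order frame correspondent is ∀x ∀y (Rxy → ∃z (Rxz ∧ Rzy)).
F1: ✓.
F2: fails — Rom but no z with Roz and Rzm.
F3: ✓.
Valid on: F1, F3.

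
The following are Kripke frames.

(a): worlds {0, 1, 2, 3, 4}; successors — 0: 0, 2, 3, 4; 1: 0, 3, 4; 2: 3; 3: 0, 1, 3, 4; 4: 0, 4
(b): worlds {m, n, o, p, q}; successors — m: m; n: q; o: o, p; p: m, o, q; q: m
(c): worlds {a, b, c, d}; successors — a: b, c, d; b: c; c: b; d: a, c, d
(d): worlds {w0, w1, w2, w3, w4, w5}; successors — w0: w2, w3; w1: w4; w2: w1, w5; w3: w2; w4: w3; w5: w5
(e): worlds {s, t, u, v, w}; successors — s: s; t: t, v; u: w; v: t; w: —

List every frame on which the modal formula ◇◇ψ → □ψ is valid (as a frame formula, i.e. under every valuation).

none

The schema corresponds to a generalized confluence (Geach) condition: ∀x ∀y ∀z ((xR²y ∧ xRz) → ∃w (y = w ∧ z = w)).
(a): fails — 0R²0, 0R2 but 0 ≠ 2.
(b): fails — nR²m, nRq but m ≠ q.
(c): fails — aR²a, aRb but a ≠ b.
(d): fails — w0R²w1, w0Rw2 but w1 ≠ w2.
(e): fails — tR²t, tRv but t ≠ v.
Valid on no frame.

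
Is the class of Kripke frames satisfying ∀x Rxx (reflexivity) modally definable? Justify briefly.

This is a Sahlqvist condition; the T axiom □q → q defines it.

Yes, by □q → q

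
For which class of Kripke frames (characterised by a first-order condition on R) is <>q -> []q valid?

Suppose ◇q→□q is valid. Take Rxy, Rxz and set V(q)={y}. Then ◇q at x, so □q at x, so q at z, i.e. z=y.
The converse is a direct semantic check.
So the correspondent is partial functionality.

partial functionality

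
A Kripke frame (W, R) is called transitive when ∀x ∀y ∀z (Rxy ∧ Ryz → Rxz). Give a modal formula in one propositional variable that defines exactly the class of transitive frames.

□r → □□r

This is transitivity; the standard corresponding axiom is 4: □r → □□r.
Suppose □r→□□r is valid. Take Rxy, Ryz and set V(r)={w : Rxw}. Then □r at x, so □□r at x, so □r at y, so r at z, i.e. Rxz.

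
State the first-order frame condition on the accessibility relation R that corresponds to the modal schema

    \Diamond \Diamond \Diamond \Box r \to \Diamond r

\forall x \forall y (x R^3 y \to \exists w (yRw \wedge xRw))

This is a Sahlqvist (Geach-type) schema ◇^3□^1r → □^0◇^1r.
Minimal-valuation argument: fix x; take any y with xR^3y and any z with xR^0z. Set V(r) to the set of worlds R-reachable from y in exactly 1 step. Then □^1r holds at y, so the antecedent holds at x; validity forces ◇^1r at z, giving a w with zR^1w and yR^1w.
First-order correspondent: \forall x \forall y (x R^3 y \to \exists w (yRw \wedge xRw)).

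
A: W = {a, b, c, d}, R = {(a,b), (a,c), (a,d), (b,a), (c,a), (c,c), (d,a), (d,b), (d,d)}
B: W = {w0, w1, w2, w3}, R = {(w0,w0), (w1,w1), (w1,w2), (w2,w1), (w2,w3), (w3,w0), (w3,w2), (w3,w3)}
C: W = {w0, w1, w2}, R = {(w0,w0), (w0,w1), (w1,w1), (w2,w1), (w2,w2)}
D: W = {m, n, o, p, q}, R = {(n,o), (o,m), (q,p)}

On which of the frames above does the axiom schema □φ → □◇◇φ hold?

Frame correspondent (Sahlqvist): ∀x ∀z (xRz → ∃w (xRw ∧ zR²w)) — i.e. a generalized confluence (Geach) condition.
A: ✓.
B: ✓.
C: ✓.
D: fails — nRo but no w with nRw and oR²w.

A, B, C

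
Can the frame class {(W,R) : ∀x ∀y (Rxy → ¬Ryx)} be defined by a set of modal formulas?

Any modally definable frame class is closed under surjective bounded morphisms.
The 5-cycle (worlds s,t,u,v,w with s→t→u→v→w→s) is asymmetric. Mapping every world to a single reflexive point • is a surjective bounded morphism, and the reflexive point is not asymmetric (R•• but asymmetry requires ¬R••).
Hence asymmetry is not modally definable.

Not modally definable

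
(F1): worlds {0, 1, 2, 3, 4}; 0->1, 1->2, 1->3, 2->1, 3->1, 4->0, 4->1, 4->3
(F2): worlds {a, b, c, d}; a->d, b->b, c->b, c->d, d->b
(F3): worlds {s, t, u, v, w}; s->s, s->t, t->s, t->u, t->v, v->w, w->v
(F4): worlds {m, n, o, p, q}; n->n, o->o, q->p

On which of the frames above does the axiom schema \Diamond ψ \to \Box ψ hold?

Frame correspondent (Sahlqvist): \forall x \forall y \forall z (Rxy \wedge Rxz \to y = z) — i.e. partial functionality.
(F1): fails — 1 sees both 2 and 3.
(F2): fails — c sees both b and d.
(F3): fails — s sees both s and t.
(F4): satisfies the condition.

(F4)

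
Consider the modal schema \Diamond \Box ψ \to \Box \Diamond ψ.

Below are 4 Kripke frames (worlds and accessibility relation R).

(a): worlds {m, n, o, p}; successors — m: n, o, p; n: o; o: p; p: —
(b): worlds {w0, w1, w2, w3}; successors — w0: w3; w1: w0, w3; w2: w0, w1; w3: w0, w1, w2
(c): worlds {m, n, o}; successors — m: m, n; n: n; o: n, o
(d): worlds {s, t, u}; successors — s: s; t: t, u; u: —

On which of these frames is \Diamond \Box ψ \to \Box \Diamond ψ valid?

The schema corresponds to convergence: \forall x \forall y \forall z (Rxy \wedge Rxz \to \exists w (Ryw \wedge Rzw)).
(a): fails — Rmo and Rmn but o and n have no common successor.
(b): fails — Rw1w0 and Rw1w3 but w0 and w3 have no common successor.
(c): condition met.
(d): fails — Rtt and Rtu but t and u have no common successor.
Valid on: (c).

(c)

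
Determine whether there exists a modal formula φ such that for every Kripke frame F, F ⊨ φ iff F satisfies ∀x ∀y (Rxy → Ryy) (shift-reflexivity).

The condition is shift-reflexivity. A defining modal formula is □(□r → r).

Yes — defined by □(□r → r)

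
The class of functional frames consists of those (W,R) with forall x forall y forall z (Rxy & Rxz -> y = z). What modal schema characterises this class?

The condition is partial functionality. The CD schema ◇q → □q defines it.
Suppose ◇q→□q is valid. Take Rxy, Rxz and set V(q)={y}. Then ◇q at x, so □q at x, so q at z, i.e. z=y.

◇q → □q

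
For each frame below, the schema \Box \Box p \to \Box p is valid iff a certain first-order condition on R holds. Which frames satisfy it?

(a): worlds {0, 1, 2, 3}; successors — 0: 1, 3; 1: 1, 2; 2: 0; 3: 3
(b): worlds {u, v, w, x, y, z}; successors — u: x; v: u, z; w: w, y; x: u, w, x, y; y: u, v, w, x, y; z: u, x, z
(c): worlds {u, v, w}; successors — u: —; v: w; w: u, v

This is the axiom for density; its first-order frame correspondent is \forall x \forall y (Rxy \to \exists z (Rxz \wedge Rzy)).
(a): fails — R20 but no z with R2z and Rz0.
(b): condition met.
(c): fails — Rwu but no z with Rwz and Rzu.
Valid on: (b).

(b)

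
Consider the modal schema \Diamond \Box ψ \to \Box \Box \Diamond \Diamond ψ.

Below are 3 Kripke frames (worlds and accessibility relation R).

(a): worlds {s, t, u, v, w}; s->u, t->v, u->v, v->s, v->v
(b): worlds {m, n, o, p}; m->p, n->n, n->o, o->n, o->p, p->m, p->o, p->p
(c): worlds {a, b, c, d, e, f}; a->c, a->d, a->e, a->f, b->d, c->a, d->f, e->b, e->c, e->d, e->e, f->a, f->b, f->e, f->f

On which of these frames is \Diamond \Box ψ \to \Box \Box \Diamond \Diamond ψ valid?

(b)

This is the axiom for a generalized confluence (Geach) condition; its first-order frame correspondent is \forall x \forall y \forall z ((xRy \wedge x R^2 z) \to \exists w (yRw \wedge z R^2 w)).
(a): fails — vRs, vR²s but no w* with sRw* and sR²w*.
(b): satisfies the condition.
(c): fails — aRc, aR²b but no w with cRw and bR²w.
Valid on: (b).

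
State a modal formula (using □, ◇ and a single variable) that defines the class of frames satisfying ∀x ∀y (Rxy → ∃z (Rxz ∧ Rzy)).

□□r → □r

A defining formula is □□r → □r (the C4 axiom).
Suppose □□r→□r is valid. Take Rxy and set V(r)={w : xR²w}. Then □□r at x, so □r at x, so r at y, i.e. ∃z(Rxz∧Rzy).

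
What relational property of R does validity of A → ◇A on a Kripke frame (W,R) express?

Equivalently (dual form): □A → A.
Suppose □A→A is valid. At any x set V(A)={w : Rxw}. Then □A holds at x, so A holds at x, i.e. Rxx.
Conversely, any frame satisfying ∀x Rxx validates the schema.
Frame condition: ∀x Rxx.

Reflexivity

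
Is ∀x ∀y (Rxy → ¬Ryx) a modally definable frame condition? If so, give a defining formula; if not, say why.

Not definable by any modal formula

Any modally definable frame class is closed under surjective bounded morphisms.
The 3-cycle (worlds s,t,u with s→t→u→s) is asymmetric. Mapping every world to a single reflexive point • is a surjective bounded morphism, and the reflexive point is not asymmetric (R•• but asymmetry requires ¬R••).
So the class is not modally definable.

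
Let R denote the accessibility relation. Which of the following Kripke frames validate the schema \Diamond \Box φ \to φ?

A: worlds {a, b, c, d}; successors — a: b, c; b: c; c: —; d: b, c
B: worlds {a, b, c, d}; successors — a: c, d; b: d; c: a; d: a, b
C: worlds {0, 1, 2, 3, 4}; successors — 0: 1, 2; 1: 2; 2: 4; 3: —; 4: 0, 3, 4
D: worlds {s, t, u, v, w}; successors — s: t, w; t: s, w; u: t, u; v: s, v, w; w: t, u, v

B

This is the axiom for a generalized confluence (Geach) condition; its first-order frame correspondent is \forall x \forall y (xRy \to \exists w (yRw \wedge x = w)).
A: fails — aRb but no w with bRw and a=w.
B: condition met.
C: fails — 0R1 but no w with 1Rw and 0=w.
D: fails — sRw but no w* with wRw* and s=w*.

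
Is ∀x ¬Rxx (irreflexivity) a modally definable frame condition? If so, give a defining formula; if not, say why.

Not definable by any modal formula

Modal frame validity is preserved under surjective bounded morphisms.
The 3-cycle (worlds w0,w1,w2 with w0→w1→w2→w0) is irreflexive, and the map sending every world to a single reflexive point • is a surjective bounded morphism (forth: every edge maps to (•,•); back: every world has a successor). So any modal formula valid on the 3-cycle is also valid on the reflexive point, which is not irreflexive.
So the class is not modally definable.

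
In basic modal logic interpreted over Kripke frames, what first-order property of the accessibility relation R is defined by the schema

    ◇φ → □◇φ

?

Suppose ◇φ→□◇φ is valid. Take Rxy, Rxz and set V(φ)={y}. Then ◇φ at x, so □◇φ at x, so ◇φ at z, so some w with Rzw has φ; w=y, i.e. Rzy. By symmetry of the argument, Ryz.
The converse is a direct semantic check.
Frame condition: ∀x ∀y ∀z (Rxy ∧ Rxz → Ryz).

The Euclidean property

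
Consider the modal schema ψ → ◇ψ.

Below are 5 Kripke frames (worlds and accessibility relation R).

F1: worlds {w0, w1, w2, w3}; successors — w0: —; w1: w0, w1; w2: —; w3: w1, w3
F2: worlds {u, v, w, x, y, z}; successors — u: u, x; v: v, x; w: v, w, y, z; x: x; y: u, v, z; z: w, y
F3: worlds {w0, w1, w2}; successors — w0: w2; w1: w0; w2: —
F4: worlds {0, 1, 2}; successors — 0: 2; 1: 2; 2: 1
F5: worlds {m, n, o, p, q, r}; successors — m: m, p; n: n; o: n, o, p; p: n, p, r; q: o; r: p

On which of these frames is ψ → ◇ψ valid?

The schema corresponds to reflexivity: ∀x Rxx.
F1: fails — world w0 does not see itself.
F2: fails — world y does not see itself.
F3: fails — world w0 does not see itself.
F4: fails — world 0 does not see itself.
F5: fails — world q does not see itself.

none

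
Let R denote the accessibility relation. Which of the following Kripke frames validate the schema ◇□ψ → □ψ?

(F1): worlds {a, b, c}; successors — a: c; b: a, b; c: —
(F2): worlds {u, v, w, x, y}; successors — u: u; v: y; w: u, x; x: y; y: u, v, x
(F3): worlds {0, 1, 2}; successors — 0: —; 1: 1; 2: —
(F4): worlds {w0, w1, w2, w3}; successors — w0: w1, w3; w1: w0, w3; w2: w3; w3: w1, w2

The schema corresponds to the Euclidean property: ∀x ∀y ∀z (Rxy ∧ Rxz → Ryz).
(F1): fails — Rac and Rac but not Rcc.
(F2): fails — Rvy and Rvy but not Ryy.
(F3): holds.
(F4): fails — Rw0w1 and Rw0w1 but not Rw1w1.
Valid on: (F3).

(F3)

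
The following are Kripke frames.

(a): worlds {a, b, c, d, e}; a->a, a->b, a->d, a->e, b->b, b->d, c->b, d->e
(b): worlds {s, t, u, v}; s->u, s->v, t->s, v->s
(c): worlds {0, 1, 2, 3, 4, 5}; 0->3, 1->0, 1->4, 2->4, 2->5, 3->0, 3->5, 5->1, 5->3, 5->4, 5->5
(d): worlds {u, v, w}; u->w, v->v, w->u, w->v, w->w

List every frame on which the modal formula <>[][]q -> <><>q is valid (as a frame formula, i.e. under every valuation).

(d)

This is the axiom for a generalized confluence (Geach) condition; its first-order frame correspondent is forall x forall y (xRy -> exists w (y R^2 w & x R^2 w)).
(a): fails — aRd but no w with dR²w and aR²w.
(b): fails — sRu but no w with uR²w and sR²w.
(c): fails — 1R0 but no w with 0R²w and 1R²w.
(d): holds.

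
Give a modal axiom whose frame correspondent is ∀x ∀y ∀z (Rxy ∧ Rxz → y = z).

◇r → □r

This is partial functionality; the standard corresponding axiom is CD: ◇r → □r.
Suppose ◇r→□r is valid. Take Rxy, Rxz and set V(r)={y}. Then ◇r at x, so □r at x, so r at z, i.e. z=y.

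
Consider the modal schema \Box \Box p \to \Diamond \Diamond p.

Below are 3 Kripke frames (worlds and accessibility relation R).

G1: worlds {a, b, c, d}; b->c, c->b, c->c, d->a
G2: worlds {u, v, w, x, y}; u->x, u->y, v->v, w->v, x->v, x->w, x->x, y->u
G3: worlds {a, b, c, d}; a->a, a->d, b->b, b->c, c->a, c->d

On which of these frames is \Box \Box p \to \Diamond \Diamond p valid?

This is the axiom for a generalized confluence (Geach) condition; its first-order frame correspondent is \forall x \exists w (x R^2 w \wedge x R^2 w).
G1: fails — at a but no w with aR²w and aR²w.
G2: satisfies the condition.
G3: fails — at d but no w with dR²w and dR²w.

G2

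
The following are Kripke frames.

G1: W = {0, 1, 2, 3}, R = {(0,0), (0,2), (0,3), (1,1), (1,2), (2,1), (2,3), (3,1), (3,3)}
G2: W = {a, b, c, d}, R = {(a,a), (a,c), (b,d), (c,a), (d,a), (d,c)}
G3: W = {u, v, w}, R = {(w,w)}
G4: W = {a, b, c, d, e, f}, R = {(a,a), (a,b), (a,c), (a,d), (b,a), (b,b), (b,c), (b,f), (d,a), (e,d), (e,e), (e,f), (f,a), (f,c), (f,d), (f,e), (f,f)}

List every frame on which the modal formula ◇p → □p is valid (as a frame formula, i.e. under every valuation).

G3

The schema corresponds to partial functionality: ∀x ∀y ∀z (Rxy ∧ Rxz → y = z).
G1: fails — 0 sees both 0 and 2.
G2: fails — a sees both a and c.
G3: condition met.
G4: fails — a sees both a and b.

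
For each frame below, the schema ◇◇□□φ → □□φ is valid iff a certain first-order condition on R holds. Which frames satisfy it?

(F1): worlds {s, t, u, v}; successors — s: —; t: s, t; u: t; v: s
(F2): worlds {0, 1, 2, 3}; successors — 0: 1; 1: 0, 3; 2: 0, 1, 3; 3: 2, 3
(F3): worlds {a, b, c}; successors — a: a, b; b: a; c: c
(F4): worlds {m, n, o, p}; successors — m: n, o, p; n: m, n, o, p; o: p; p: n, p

This is the axiom for a generalized confluence (Geach) condition; its first-order frame correspondent is ∀x ∀y ∀z ((xR²y ∧ xR²z) → ∃w (yR²w ∧ z = w)).
(F1): fails — tR²s, tR²s but no w with sR²w and s=w.
(F2): fails — 2R²0, 2R²1 but no w with 0R²w and 1=w.
(F3): satisfies the condition.
(F4): fails — mR²o, mR²m but no w with oR²w and m=w.
Valid on: (F3).

(F3)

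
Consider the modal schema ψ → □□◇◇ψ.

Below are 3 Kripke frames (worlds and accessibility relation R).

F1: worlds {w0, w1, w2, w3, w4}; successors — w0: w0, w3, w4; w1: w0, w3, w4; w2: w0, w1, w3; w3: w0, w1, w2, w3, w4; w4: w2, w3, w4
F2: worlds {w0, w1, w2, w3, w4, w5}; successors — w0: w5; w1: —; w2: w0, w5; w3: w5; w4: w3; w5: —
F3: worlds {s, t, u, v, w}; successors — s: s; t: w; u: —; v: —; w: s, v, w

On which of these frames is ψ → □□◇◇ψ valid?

F1

The schema corresponds to a generalized confluence (Geach) condition: ∀x ∀z (xR²z → ∃w (x = w ∧ zR²w)).
F1: holds.
F2: fails — w2R²w5 but no w with w2=w and w5R²w.
F3: fails — tR²s but no w* with t=w* and sR²w*.
Valid on: F1.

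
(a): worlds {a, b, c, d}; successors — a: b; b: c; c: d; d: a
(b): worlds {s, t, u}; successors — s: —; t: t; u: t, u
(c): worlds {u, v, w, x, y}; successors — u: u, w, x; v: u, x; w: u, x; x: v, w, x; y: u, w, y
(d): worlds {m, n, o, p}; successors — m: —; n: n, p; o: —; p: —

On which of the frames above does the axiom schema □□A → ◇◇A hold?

(a), (c)

Frame correspondent (Sahlqvist): ∀x ∃w (xR²w ∧ xR²w) — i.e. a generalized confluence (Geach) condition.
(a): holds.
(b): fails — at s but no w with sR²w and sR²w.
(c): holds.
(d): fails — at m but no w with mR²w and mR²w.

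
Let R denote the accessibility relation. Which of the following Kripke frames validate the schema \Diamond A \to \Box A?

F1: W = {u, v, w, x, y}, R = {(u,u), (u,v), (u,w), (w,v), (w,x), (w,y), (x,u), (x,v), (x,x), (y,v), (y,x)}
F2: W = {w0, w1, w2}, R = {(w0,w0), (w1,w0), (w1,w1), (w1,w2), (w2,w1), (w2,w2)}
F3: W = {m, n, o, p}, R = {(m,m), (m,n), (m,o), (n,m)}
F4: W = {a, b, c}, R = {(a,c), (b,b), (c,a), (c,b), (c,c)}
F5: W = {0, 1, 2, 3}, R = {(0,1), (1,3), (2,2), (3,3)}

F5

Frame correspondent (Sahlqvist): \forall x \forall y \forall z (Rxy \wedge Rxz \to y = z) — i.e. partial functionality.
F1: fails — u sees both u and v.
F2: fails — w1 sees both w0 and w1.
F3: fails — m sees both m and n.
F4: fails — c sees both a and b.
F5: condition met.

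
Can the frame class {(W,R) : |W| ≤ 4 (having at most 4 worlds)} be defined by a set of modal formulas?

No

Any modally definable frame class is closed under disjoint unions.
Any modal formula valid on each of 5 disjoint one-world frames is valid on their disjoint union (validity is preserved under disjoint unions). Each one-world frame has |W|=1≤4, but the union has |W|=5.
Hence having at most 4 worlds is not modally definable.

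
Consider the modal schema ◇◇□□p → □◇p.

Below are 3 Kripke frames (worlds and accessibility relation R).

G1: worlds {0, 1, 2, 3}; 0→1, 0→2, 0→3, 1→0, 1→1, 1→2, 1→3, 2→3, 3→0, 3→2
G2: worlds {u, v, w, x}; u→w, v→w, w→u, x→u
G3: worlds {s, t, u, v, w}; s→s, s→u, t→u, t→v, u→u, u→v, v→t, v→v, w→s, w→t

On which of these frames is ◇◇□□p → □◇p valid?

G2, G3

The schema corresponds to a generalized confluence (Geach) condition: ∀x ∀y ∀z ((xR²y ∧ xRz) → ∃w (yR²w ∧ zRw)).
G1: fails — 0R²2, 0R2 but no w with 2R²w and 2Rw.
G2: satisfies the condition.
G3: satisfies the condition.
Valid on: G2, G3.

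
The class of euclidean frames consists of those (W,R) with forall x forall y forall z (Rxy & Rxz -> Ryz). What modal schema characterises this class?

This is the Euclidean property; the standard corresponding axiom is 5: ◇r → □◇r.
Suppose ◇r→□◇r is valid. Take Rxy, Rxz and set V(r)={y}. Then ◇r at x, so □◇r at x, so ◇r at z, so some w with Rzw has r; w=y, i.e. Rzy. By symmetry of the argument, Ryz.

◇r → □◇r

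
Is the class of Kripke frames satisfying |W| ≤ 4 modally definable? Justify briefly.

No — not modally definable

Any modally definable frame class is closed under disjoint unions.
Any modal formula valid on each of 5 disjoint one-world frames is valid on their disjoint union (validity is preserved under disjoint unions). Each one-world frame has |W|=1≤4, but the union has |W|=5.
Hence having at most 4 worlds is not modally definable.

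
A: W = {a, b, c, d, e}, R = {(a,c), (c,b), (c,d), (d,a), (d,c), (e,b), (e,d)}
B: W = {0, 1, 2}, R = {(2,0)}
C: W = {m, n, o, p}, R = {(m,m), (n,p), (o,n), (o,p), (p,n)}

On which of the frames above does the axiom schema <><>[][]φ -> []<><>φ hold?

B

Frame correspondent (Sahlqvist): forall x forall y forall z ((x R^2 y & xRz) -> exists w (y R^2 w & z R^2 w)) — i.e. a generalized confluence (Geach) condition.
A: fails — aR²b, aRc but no w with bR²w and cR²w.
B: ✓.
C: fails — nR²n, nRp but no w with nR²w and pR²w.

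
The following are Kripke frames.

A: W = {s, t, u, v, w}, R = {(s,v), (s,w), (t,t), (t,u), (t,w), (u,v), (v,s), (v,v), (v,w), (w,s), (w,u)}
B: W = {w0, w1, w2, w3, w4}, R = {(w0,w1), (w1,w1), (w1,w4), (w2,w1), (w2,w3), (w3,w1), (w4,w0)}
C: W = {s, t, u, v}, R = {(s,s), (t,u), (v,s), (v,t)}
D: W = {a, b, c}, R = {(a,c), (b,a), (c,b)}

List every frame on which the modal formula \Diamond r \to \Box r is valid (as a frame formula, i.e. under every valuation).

D

This is the axiom for partial functionality; its first-order frame correspondent is \forall x \forall y \forall z (Rxy \wedge Rxz \to y = z).
A: fails — s sees both v and w.
B: fails — w1 sees both w1 and w4.
C: fails — v sees both s and t.
D: holds.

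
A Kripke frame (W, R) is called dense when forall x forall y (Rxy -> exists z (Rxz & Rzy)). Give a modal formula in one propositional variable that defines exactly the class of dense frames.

A defining formula is □□s → □s (the C4 axiom).
Suppose □□s→□s is valid. Take Rxy and set V(s)={w : xR²w}. Then □□s at x, so □s at x, so s at y, i.e. ∃z(Rxz∧Rzy).

□□s → □s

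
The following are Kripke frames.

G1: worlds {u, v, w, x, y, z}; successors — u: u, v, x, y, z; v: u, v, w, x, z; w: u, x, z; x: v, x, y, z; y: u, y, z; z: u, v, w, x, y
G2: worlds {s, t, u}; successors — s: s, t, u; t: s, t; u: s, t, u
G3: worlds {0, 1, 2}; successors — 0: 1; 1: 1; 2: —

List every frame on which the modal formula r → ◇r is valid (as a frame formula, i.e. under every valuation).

Frame correspondent (Sahlqvist): ∀x Rxx — i.e. reflexivity.
G1: fails — world w does not see itself.
G2: holds.
G3: fails — world 0 does not see itself.
Valid on: G2.

G2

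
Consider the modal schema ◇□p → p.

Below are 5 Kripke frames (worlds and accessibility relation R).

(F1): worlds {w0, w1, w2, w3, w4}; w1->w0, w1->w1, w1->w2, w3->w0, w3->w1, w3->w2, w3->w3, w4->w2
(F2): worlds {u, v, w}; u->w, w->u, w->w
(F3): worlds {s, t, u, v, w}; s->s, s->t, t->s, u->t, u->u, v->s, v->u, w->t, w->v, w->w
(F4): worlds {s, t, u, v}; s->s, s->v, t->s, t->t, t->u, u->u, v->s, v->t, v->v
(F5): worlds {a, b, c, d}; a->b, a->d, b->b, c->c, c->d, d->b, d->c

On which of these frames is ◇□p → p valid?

The schema corresponds to symmetry: ∀x ∀y (Rxy → Ryx).
(F1): fails — Rw1w2 but not Rw2w1.
(F2): satisfies the condition.
(F3): fails — Rwt but not Rtw.
(F4): fails — Rvt but not Rtv.
(F5): fails — Rab but not Rba.

(F2)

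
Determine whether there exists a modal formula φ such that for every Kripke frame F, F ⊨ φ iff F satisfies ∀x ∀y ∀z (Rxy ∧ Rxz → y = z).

This is a Sahlqvist condition; the CD axiom ◇p → □p defines it.
Suppose ◇p→□p is valid. Take Rxy, Rxz and set V(p)={y}. Then ◇p at x, so □p at x, so p at z, i.e. z=y.

Yes, by ◇p → □p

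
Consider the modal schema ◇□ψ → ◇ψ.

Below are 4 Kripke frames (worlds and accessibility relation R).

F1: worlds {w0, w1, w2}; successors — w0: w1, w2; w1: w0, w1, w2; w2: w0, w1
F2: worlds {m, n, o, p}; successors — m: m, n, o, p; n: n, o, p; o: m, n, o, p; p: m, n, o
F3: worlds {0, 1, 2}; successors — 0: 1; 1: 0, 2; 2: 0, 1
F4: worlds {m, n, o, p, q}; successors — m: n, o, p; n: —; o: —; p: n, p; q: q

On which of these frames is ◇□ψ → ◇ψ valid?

The schema corresponds to a generalized confluence (Geach) condition: ∀x ∀y (xRy → ∃w (yRw ∧ xRw)).
F1: holds.
F2: holds.
F3: fails — 0R1 but no w with 1Rw and 0Rw.
F4: fails — mRn but no w with nRw and mRw.
Valid on: F1, F2.

F1, F2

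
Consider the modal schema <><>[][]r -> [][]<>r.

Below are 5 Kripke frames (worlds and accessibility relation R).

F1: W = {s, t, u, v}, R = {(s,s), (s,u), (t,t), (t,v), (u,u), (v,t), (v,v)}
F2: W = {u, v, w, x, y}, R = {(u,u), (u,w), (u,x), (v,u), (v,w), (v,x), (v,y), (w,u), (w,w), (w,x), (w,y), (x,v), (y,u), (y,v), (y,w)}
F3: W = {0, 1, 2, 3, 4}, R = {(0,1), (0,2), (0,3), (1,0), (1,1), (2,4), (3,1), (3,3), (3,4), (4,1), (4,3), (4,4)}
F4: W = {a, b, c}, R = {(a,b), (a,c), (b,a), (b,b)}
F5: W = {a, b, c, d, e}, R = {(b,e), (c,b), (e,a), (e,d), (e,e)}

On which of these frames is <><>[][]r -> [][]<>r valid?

F1

The schema corresponds to a generalized confluence (Geach) condition: forall x forall y forall z ((x R^2 y & x R^2 z) -> exists w (y R^2 w & zRw)).
F1: holds.
F2: fails — uR²x, uR²x but no t with xR²t and xRt.
F3: fails — 1R²1, 1R²2 but no w with 1R²w and 2Rw.
F4: fails — bR²a, bR²c but no w with aR²w and cRw.
F5: fails — bR²a, bR²a but no w with aR²w and aRw.
Valid on: F1.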